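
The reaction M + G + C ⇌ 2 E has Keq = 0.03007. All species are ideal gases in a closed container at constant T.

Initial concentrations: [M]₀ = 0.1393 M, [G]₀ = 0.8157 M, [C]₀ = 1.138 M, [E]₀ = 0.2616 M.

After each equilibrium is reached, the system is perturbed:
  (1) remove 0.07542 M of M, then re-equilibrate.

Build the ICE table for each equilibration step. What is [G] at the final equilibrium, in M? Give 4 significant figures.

Q₀ = 0.5292 vs Keq = 0.03007 ⇒ Q>K, reverse
Step 1:
                    M           G           C           E
  init         0.1393      0.8157       1.138      0.2616
  Δ           0.08738     0.08738     0.08738     -0.1748
  eq           0.2267      0.9031       1.225     0.08685
  solve Keq expr → x = -0.08738; check Q = 0.03007
Then remove 0.07542 M of M.
Step 2:
                    M           G           C           E
  init         0.1513      0.9031       1.225     0.08685
  Δ           0.00691     0.00691     0.00691    -0.01382
  eq           0.1582        0.91       1.232     0.07303
  solve Keq expr → x = -0.00691; check Q = 0.03007

[G]_eq = 0.91 M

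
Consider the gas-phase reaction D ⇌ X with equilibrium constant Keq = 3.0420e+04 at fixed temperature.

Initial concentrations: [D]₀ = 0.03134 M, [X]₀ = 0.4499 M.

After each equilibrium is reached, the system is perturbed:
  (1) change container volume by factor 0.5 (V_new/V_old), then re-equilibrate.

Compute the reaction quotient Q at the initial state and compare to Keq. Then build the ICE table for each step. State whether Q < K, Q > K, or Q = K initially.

Q₀ = 14.36 vs Keq = 3.0420e+04 ⇒ Q<K, forward
Step 1:
                    D           X
  Initial     0.03134      0.4499
  Change     -0.03132     0.03132
  Equil    1.5819e-05      0.4812
  solve Keq expr → x = 0.03132; check Q = 3.0420e+04
Then change container volume by factor 0.5 (V_new/V_old).
Step 2:
                    D           X
  Initial  3.1639e-05      0.9624
  Change            0           0
  Equil    3.1639e-05      0.9624
  solve Keq expr → x = 0; check Q = 3.0420e+04

Q₀ = 14.36; Q < K (proceeds forward)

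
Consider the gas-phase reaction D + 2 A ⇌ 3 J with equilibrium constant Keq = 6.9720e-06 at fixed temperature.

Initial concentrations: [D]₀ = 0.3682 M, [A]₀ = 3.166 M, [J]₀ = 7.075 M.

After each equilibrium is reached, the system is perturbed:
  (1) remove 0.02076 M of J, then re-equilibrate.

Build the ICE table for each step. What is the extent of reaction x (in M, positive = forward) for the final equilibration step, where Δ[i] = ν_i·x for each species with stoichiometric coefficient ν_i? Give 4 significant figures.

Q₀ = 95.96 vs Keq = 6.9720e-06 ⇒ Q>K, reverse
Step 1:
                   D          A          J
  I           0.3682      3.166      7.075
  C            2.323      4.647      -6.97
  E            2.692      7.813     0.1046
  solve Keq expr → x = -2.323; check Q = 6.9720e-06
Then remove 0.02076 M of J.
Step 2:
                   D          A          J
  I            2.692      7.813    0.08387
  C         -0.00685    -0.0137    0.02055
  E            2.685      7.799     0.1044
  solve Keq expr → x = 0.00685; check Q = 6.9720e-06

x = 0.00685 M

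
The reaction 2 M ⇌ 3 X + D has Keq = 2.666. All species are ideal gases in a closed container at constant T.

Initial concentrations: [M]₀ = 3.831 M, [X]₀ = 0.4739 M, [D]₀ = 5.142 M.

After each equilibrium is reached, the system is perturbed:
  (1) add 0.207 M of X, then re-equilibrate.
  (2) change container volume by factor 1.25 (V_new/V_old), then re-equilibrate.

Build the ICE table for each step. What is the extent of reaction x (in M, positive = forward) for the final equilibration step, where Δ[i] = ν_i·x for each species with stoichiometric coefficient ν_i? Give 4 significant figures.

Q₀ = 0.03729 vs Keq = 2.666 ⇒ Q<K, forward
Step 1:
                   M          X          D
  Initial      3.831     0.4739      5.142
  Change     -0.7828      1.174     0.3914
  Equil        3.048      1.648      5.533
  solve Keq expr → x = 0.3914; check Q = 2.666
Then add 0.207 M of X.
Step 2:
                   M          X          D
  Initial      3.048      1.855      5.533
  Change      0.1084    -0.1626    -0.0542
  Equil        3.157      1.692      5.479
  solve Keq expr → x = -0.0542; check Q = 2.666
Then change container volume by factor 1.25 (V_new/V_old).
Step 3:
                   M          X          D
  Initial      2.525      1.354      4.383
  Change     -0.1099     0.1649    0.05497
  Equil        2.415      1.519      4.438
  solve Keq expr → x = 0.05497; check Q = 2.666

x = 0.05497 M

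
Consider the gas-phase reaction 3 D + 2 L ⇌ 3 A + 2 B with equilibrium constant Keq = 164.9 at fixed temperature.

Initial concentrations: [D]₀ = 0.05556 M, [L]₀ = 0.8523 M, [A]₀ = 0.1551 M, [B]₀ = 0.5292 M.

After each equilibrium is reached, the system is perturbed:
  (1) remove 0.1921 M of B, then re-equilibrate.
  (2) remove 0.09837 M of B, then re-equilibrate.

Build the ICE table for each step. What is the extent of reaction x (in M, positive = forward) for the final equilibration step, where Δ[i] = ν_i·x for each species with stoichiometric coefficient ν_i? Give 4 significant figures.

Q₀ = 8.387 vs Keq = 164.9 ⇒ Q<K, forward
Step 1:
                   D          L          A          B
  Initial    0.05556     0.8523     0.1551     0.5292
  Change    -0.02998   -0.01999    0.02998    0.01999
  Equil      0.02558     0.8323     0.1851     0.5492
  solve Keq expr → x = 0.009993; check Q = 164.9
Then remove 0.1921 M of B.
Step 2:
                   D          L          A          B
  Initial    0.02558     0.8323     0.1851     0.3571
  Change   -0.005603  -0.003735   0.005603   0.003735
  Equil      0.01998     0.8286     0.1907     0.3608
  solve Keq expr → x = 0.001868; check Q = 164.9
Then remove 0.09837 M of B.
Step 3:
                   D          L          A          B
  Initial    0.01998     0.8286     0.1907     0.2625
  Change   -0.003406  -0.002271   0.003406   0.002271
  Equil      0.01657     0.8263     0.1941     0.2647
  solve Keq expr → x = 0.001135; check Q = 164.9

x = 0.001135 M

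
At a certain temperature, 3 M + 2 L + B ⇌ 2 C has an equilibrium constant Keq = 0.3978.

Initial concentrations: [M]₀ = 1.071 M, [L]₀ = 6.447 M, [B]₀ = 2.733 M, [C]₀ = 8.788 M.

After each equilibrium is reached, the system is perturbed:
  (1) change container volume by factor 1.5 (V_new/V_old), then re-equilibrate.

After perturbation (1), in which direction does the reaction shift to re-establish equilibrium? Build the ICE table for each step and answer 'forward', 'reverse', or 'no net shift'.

Q₀ = 0.5534 vs Keq = 0.3978 ⇒ Q>K, reverse
Step 1:
                    M           L           B           C
  Initial       1.071       6.447       2.733       8.788
  Change       0.1048     0.06984     0.03492    -0.06984
  Equil         1.176       6.517       2.768       8.718
  solve Keq expr → x = -0.03492; check Q = 0.3978
Then change container volume by factor 1.5 (V_new/V_old).
Step 2:
                    M           L           B           C
  Initial      0.7838       4.345       1.845       5.812
  Change       0.4319      0.2879       0.144     -0.2879
  Equil         1.216       4.633       1.989       5.524
  solve Keq expr → x = -0.144; check Q = 0.3978

Direction: reverse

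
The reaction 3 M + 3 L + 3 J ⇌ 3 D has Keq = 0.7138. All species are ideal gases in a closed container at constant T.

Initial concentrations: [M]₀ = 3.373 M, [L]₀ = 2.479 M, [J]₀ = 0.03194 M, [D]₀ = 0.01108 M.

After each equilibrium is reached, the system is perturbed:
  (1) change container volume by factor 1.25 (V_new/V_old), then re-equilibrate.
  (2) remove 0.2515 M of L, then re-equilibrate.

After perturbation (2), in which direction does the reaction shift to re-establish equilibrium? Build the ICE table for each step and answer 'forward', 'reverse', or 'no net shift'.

Q₀ = 7.1406e-05 vs Keq = 0.7138 ⇒ Q<K, forward
Step 1:
                   M          L          J          D
  init         3.373      2.479    0.03194    0.01108
  Δ         -0.02678   -0.02678   -0.02678    0.02678
  eq           3.346      2.452   0.005162    0.03786
  solve Keq expr → x = 0.008926; check Q = 0.7138
Then change container volume by factor 1.25 (V_new/V_old).
Step 2:
                   M          L          J          D
  init         2.677      1.962    0.00413    0.03029
  Δ         0.001907   0.001907   0.001907  -0.001907
  eq           2.679      1.964   0.006037    0.02838
  solve Keq expr → x = -6.3555e-04; check Q = 0.7138
Then remove 0.2515 M of L.
Step 3:
                   M          L          J          D
  init         2.679      1.712   0.006037    0.02838
  Δ       7.0912e-04 7.0912e-04 7.0912e-04 -7.0912e-04
  eq            2.68      1.713   0.006746    0.02767
  solve Keq expr → x = -2.3637e-04; check Q = 0.7138

Direction: reverse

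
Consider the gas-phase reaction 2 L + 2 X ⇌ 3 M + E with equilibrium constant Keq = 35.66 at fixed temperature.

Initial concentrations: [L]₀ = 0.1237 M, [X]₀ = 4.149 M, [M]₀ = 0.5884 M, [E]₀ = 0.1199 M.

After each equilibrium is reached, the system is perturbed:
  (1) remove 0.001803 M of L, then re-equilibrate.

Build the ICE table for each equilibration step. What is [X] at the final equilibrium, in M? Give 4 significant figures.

[X]_eq = 4.038 M

Q₀ = 0.09273 vs Keq = 35.66 ⇒ Q<K, forward
Step 1:
                   L          X          M          E
  init        0.1237      4.149     0.5884     0.1199
  Δ          -0.1122    -0.1122     0.1684    0.05612
  eq         0.01146      4.037     0.7568      0.176
  solve Keq expr → x = 0.05612; check Q = 35.66
Then remove 0.001803 M of L.
Step 2:
                   L          X          M          E
  init      0.009655      4.037     0.7568      0.176
  Δ         0.001712   0.001712  -0.002568 -8.5607e-04
  eq         0.01137      4.038     0.7542     0.1752
  solve Keq expr → x = -8.5607e-04; check Q = 35.66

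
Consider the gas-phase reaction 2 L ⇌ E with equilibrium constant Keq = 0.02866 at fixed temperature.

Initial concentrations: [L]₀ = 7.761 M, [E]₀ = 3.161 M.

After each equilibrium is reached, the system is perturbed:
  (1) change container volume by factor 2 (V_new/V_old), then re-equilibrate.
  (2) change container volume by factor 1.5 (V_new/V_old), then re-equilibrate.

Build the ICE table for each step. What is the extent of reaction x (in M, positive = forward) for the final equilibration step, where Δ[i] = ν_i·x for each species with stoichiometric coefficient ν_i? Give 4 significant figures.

Q₀ = 0.05248 vs Keq = 0.02866 ⇒ Q>K, reverse
Step 1:
                    L           E
  I             7.761       3.161
  C             1.454     -0.7271
  E             9.215       2.434
  solve Keq expr → x = -0.7271; check Q = 0.02866
Then change container volume by factor 2 (V_new/V_old).
Step 2:
                    L           E
  I             4.608       1.217
  C            0.7738     -0.3869
  E             5.381        0.83
  solve Keq expr → x = -0.3869; check Q = 0.02866
Then change container volume by factor 1.5 (V_new/V_old).
Step 3:
                    L           E
  I             3.588      0.5533
  C            0.2587     -0.1293
  E             3.846       0.424
  solve Keq expr → x = -0.1293; check Q = 0.02866

x = -0.1293 M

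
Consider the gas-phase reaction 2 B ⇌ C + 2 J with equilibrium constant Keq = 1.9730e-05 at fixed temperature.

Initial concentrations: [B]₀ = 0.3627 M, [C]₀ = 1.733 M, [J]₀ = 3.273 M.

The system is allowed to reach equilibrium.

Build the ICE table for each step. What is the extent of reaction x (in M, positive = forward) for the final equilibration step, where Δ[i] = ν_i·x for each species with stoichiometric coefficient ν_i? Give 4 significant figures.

Q₀ = 141.1 vs Keq = 1.9730e-05 ⇒ Q>K, reverse
Step 1:
                    B           C           J
  init         0.3627       1.733       3.273
  Δ             3.227      -1.613      -3.227
  eq             3.59      0.1196     0.04611
  solve Keq expr → x = -1.613; check Q = 1.9730e-05

x = -1.613 M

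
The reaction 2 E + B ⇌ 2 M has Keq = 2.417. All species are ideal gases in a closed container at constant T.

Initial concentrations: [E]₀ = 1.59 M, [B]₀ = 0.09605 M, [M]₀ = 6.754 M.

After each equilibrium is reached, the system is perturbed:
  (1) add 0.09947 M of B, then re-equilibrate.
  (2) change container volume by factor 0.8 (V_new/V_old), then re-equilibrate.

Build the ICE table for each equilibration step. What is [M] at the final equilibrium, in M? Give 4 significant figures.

[M]_eq = 6.558 M

Q₀ = 187.9 vs Keq = 2.417 ⇒ Q>K, reverse
Step 1:
                  E         B         M
  I            1.59   0.09605     6.754
  C           1.721    0.8603    -1.721
  E           3.311    0.9564     5.033
  solve Keq expr → x = -0.8603; check Q = 2.417
Then add 0.09947 M of B.
Step 2:
                  E         B         M
  I           3.311     1.056     5.033
  C        -0.06658  -0.03329   0.06658
  E           3.244     1.023       5.1
  solve Keq expr → x = 0.03329; check Q = 2.417
Then change container volume by factor 0.8 (V_new/V_old).
Step 3:
                  E         B         M
  I           4.055     1.278     6.375
  C         -0.1829  -0.09146    0.1829
  E           3.872     1.187     6.558
  solve Keq expr → x = 0.09146; check Q = 2.417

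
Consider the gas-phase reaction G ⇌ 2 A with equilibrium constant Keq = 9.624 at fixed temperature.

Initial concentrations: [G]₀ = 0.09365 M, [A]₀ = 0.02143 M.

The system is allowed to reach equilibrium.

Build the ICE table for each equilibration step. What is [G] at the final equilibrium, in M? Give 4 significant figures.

Q₀ = 0.004904 vs Keq = 9.624 ⇒ Q<K, forward
Step 1:
                   G          A
  init       0.09365    0.02143
  Δ         -0.08948      0.179
  eq        0.004172     0.2004
  solve Keq expr → x = 0.08948; check Q = 9.624

[G]_eq = 0.004172 M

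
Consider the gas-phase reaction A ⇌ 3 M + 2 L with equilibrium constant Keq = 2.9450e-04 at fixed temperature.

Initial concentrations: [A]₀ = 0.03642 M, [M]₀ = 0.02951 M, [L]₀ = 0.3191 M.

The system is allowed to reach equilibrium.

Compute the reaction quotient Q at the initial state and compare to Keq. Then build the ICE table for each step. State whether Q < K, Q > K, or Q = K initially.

Q₀ = 7.1849e-05 vs Keq = 2.9450e-04 ⇒ Q<K, forward
Step 1:
                  A         M         L
  I         0.03642   0.02951    0.3191
  C       -0.004872   0.01462  0.009744
  E         0.03155   0.04413    0.3288
  solve Keq expr → x = 0.004872; check Q = 2.9450e-04

Q₀ = 7.1849e-05; Q < K (proceeds forward)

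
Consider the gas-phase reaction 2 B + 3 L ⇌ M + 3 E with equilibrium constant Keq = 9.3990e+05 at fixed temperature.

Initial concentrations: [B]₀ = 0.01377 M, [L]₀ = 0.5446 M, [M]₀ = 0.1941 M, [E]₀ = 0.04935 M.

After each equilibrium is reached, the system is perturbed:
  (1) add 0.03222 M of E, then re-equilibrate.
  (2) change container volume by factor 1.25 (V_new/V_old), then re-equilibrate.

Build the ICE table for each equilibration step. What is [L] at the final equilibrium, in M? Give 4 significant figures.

Q₀ = 0.7617 vs Keq = 9.3990e+05 ⇒ Q<K, forward
Step 1:
                    B           L           M           E
  Initial     0.01377      0.5446      0.1941     0.04935
  Change     -0.01375    -0.02062    0.006874     0.02062
  Equil    2.2565e-05       0.524       0.201     0.06997
  solve Keq expr → x = 0.006874; check Q = 9.3990e+05
Then add 0.03222 M of E.
Step 2:
                    B           L           M           E
  Initial  2.2565e-05       0.524       0.201      0.1022
  Change   1.7243e-05  2.5865e-05 -8.6215e-06 -2.5865e-05
  Equil    3.9808e-05       0.524       0.201      0.1022
  solve Keq expr → x = -8.6215e-06; check Q = 9.3990e+05
Then change container volume by factor 1.25 (V_new/V_old).
Step 3:
                    B           L           M           E
  Initial  3.1847e-05      0.4192      0.1608     0.08173
  Change   3.7544e-06  5.6315e-06 -1.8772e-06 -5.6315e-06
  Equil    3.5601e-05      0.4192      0.1608     0.08173
  solve Keq expr → x = -1.8772e-06; check Q = 9.3990e+05

[L]_eq = 0.4192 M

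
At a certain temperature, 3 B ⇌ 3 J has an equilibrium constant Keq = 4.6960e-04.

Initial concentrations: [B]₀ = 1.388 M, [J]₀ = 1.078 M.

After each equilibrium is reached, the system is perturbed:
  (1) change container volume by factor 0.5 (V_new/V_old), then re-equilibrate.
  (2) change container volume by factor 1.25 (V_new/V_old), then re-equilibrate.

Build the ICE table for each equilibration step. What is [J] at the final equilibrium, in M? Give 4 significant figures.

Q₀ = 0.4685 vs Keq = 4.6960e-04 ⇒ Q>K, reverse
Step 1:
                    B           J
  I             1.388       1.078
  C            0.9001     -0.9001
  E             2.288      0.1779
  solve Keq expr → x = -0.3; check Q = 4.6960e-04
Then change container volume by factor 0.5 (V_new/V_old).
Step 2:
                    B           J
  I             4.576      0.3557
  C                 0           0
  E             4.576      0.3557
  solve Keq expr → x = 0; check Q = 4.6960e-04
Then change container volume by factor 1.25 (V_new/V_old).
Step 3:
                    B           J
  I             3.661      0.2846
  C                 0           0
  E             3.661      0.2846
  solve Keq expr → x = 0; check Q = 4.6960e-04

[J]_eq = 0.2846 M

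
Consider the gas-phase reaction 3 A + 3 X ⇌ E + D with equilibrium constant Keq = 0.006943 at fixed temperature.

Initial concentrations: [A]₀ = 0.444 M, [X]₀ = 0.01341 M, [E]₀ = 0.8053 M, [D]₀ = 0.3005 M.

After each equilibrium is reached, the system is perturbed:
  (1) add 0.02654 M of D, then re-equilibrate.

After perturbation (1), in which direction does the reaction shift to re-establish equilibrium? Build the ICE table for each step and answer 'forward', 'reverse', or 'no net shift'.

Direction: reverse

Q₀ = 1.1465e+06 vs Keq = 0.006943 ⇒ Q>K, reverse
Step 1:
                    A           X           E           D
  I             0.444     0.01341      0.8053      0.3005
  C            0.8469      0.8469     -0.2823     -0.2823
  E             1.291      0.8603       0.523     0.01819
  solve Keq expr → x = -0.2823; check Q = 0.006943
Then add 0.02654 M of D.
Step 2:
                    A           X           E           D
  I             1.291      0.8603       0.523     0.04473
  C           0.05636     0.05636    -0.01879    -0.01879
  E             1.347      0.9167      0.5042     0.02594
  solve Keq expr → x = -0.01879; check Q = 0.006943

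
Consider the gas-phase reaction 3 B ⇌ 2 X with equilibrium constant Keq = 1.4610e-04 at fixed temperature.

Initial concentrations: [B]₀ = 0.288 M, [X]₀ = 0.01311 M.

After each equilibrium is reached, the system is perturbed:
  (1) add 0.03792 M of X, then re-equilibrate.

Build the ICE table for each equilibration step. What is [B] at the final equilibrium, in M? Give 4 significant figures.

[B]_eq = 0.3606 M

Q₀ = 0.007195 vs Keq = 1.4610e-04 ⇒ Q>K, reverse
Step 1:
                  B         X
  I           0.288   0.01311
  C         0.01662  -0.01108
  E          0.3046  0.002032
  solve Keq expr → x = -0.005539; check Q = 1.4610e-04
Then add 0.03792 M of X.
Step 2:
                  B         X
  I          0.3046   0.03995
  C           0.056  -0.03733
  E          0.3606  0.002618
  solve Keq expr → x = -0.01867; check Q = 1.4610e-04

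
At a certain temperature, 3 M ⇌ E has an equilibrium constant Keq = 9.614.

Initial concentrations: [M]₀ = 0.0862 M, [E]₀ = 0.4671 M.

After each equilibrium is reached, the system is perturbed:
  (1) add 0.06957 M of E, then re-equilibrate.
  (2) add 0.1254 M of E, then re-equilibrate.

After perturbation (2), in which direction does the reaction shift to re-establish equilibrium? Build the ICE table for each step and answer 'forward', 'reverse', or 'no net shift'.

Q₀ = 729.3 vs Keq = 9.614 ⇒ Q>K, reverse
Step 1:
                  M         E
  Initial    0.0862    0.4671
  Change     0.2551  -0.08502
  Equil      0.3413    0.3821
  solve Keq expr → x = -0.08502; check Q = 9.614
Then add 0.06957 M of E.
Step 2:
                  M         E
  Initial    0.3413    0.4517
  Change    0.01797 -0.005989
  Equil      0.3592    0.4457
  solve Keq expr → x = -0.005989; check Q = 9.614
Then add 0.1254 M of E.
Step 3:
                  M         E
  Initial    0.3592    0.5711
  Change    0.02875 -0.009585
  Equil       0.388    0.5615
  solve Keq expr → x = -0.009585; check Q = 9.614

Direction: reverse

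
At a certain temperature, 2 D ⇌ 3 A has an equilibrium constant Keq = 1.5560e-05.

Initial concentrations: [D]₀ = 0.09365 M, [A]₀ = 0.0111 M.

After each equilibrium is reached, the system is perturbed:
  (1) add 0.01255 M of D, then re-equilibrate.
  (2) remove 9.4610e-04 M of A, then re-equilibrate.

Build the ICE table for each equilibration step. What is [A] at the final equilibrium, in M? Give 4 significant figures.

Q₀ = 1.5594e-04 vs Keq = 1.5560e-05 ⇒ Q>K, reverse
Step 1:
                  D         A
  init      0.09365    0.0111
  Δ        0.003874 -0.005811
  eq        0.09752  0.005289
  solve Keq expr → x = -0.001937; check Q = 1.5560e-05
Then add 0.01255 M of D.
Step 2:
                  D         A
  init       0.1101  0.005289
  Δ       -2.8967e-04 4.3451e-04
  eq         0.1098  0.005724
  solve Keq expr → x = 1.4484e-04; check Q = 1.5560e-05
Then remove 9.4610e-04 M of A.
Step 3:
                  D         A
  init       0.1098  0.004778
  Δ       -6.1644e-04 9.2465e-04
  eq         0.1092  0.005703
  solve Keq expr → x = 3.0822e-04; check Q = 1.5560e-05

[A]_eq = 0.005703 M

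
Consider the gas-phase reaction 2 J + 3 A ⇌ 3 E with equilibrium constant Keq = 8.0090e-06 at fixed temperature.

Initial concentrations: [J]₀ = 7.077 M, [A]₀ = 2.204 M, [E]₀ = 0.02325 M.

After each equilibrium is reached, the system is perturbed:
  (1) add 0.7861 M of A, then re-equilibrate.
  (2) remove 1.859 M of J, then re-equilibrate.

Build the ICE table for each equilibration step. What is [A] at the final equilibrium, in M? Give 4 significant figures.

[A]_eq = 2.844 M

Q₀ = 2.3439e-08 vs Keq = 8.0090e-06 ⇒ Q<K, forward
Step 1:
                   J          A          E
  I            7.077      2.204    0.02325
  C         -0.08572    -0.1286     0.1286
  E            6.991      2.075     0.1518
  solve Keq expr → x = 0.04286; check Q = 8.0090e-06
Then add 0.7861 M of A.
Step 2:
                   J          A          E
  I            6.991      2.862     0.1518
  C         -0.03529   -0.05294    0.05294
  E            6.956      2.809     0.2048
  solve Keq expr → x = 0.01765; check Q = 8.0090e-06
Then remove 1.859 M of J.
Step 3:
                   J          A          E
  I            5.097      2.809     0.2048
  C           0.0238     0.0357    -0.0357
  E            5.121      2.844     0.1691
  solve Keq expr → x = -0.0119; check Q = 8.0090e-06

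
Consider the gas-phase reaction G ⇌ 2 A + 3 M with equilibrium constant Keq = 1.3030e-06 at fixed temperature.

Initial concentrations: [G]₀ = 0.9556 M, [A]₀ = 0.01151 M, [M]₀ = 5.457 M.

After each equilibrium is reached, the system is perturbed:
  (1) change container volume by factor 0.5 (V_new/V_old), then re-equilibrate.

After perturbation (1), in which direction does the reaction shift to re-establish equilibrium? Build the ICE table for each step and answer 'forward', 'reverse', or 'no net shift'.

Direction: reverse

Q₀ = 0.02253 vs Keq = 1.3030e-06 ⇒ Q>K, reverse
Step 1:
                  G         A         M
  Initial    0.9556   0.01151     5.457
  Change   0.005711  -0.01142  -0.01713
  Equil      0.9613 8.8211e-05      5.44
  solve Keq expr → x = -0.005711; check Q = 1.3030e-06
Then change container volume by factor 0.5 (V_new/V_old).
Step 2:
                  G         A         M
  Initial     1.923 1.7642e-04     10.88
  Change  6.6157e-05 -1.3231e-04 -1.9847e-04
  Equil       1.923 4.4107e-05     10.88
  solve Keq expr → x = -6.6157e-05; check Q = 1.3030e-06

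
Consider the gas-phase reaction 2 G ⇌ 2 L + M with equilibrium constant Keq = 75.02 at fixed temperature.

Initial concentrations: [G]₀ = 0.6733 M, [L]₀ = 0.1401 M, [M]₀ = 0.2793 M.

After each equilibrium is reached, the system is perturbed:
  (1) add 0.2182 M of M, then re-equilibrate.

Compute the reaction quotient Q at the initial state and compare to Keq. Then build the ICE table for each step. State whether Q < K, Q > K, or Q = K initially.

Q₀ = 0.01209 vs Keq = 75.02 ⇒ Q<K, forward
Step 1:
                    G           L           M
  init         0.6733      0.1401      0.2793
  Δ           -0.6074      0.6074      0.3037
  eq           0.0659      0.7475       0.583
  solve Keq expr → x = 0.3037; check Q = 75.02
Then add 0.2182 M of M.
Step 2:
                    G           L           M
  init         0.0659      0.7475      0.8012
  Δ           0.01007    -0.01007   -0.005036
  eq          0.07597      0.7374      0.7962
  solve Keq expr → x = -0.005036; check Q = 75.02

Q₀ = 0.01209; Q < K (proceeds forward)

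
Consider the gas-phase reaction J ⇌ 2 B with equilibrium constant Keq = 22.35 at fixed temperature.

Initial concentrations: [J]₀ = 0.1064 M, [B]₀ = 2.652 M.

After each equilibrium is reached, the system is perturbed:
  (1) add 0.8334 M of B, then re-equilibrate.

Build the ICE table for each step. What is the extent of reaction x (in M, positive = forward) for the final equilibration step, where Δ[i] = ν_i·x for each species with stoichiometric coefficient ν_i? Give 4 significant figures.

x = -0.134 M

Q₀ = 66.1 vs Keq = 22.35 ⇒ Q>K, reverse
Step 1:
                   J          B
  init        0.1064      2.652
  Δ           0.1438    -0.2875
  eq          0.2502      2.364
  solve Keq expr → x = -0.1438; check Q = 22.35
Then add 0.8334 M of B.
Step 2:
                   J          B
  init        0.2502      3.198
  Δ            0.134    -0.2679
  eq          0.3841       2.93
  solve Keq expr → x = -0.134; check Q = 22.35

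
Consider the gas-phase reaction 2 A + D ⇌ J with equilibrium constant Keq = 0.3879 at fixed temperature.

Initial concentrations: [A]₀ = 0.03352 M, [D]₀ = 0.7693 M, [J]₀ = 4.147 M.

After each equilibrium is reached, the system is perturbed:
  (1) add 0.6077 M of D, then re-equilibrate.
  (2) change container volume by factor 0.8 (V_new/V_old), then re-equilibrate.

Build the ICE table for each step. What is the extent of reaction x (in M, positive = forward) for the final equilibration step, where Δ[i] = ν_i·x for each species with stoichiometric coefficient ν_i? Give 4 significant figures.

x = 0.1832 M

Q₀ = 4798 vs Keq = 0.3879 ⇒ Q>K, reverse
Step 1:
                    A           D           J
  Initial     0.03352      0.7693       4.147
  Change        2.074       1.037      -1.037
  Equil         2.107       1.806        3.11
  solve Keq expr → x = -1.037; check Q = 0.3879
Then add 0.6077 M of D.
Step 2:
                    A           D           J
  Initial       2.107       2.414        3.11
  Change      -0.2117     -0.1058      0.1058
  Equil         1.895       2.308       3.216
  solve Keq expr → x = 0.1058; check Q = 0.3879
Then change container volume by factor 0.8 (V_new/V_old).
Step 3:
                    A           D           J
  Initial       2.369       2.885        4.02
  Change      -0.3665     -0.1832      0.1832
  Equil         2.003       2.702       4.203
  solve Keq expr → x = 0.1832; check Q = 0.3879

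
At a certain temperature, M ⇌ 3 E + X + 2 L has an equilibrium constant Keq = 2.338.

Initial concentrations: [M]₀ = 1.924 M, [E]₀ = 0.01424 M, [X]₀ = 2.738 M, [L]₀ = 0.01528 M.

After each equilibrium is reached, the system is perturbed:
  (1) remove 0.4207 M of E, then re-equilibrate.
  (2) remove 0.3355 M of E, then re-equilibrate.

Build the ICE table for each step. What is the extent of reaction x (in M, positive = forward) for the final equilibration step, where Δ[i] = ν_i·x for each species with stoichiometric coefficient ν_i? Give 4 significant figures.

x = 0.07338 M

Q₀ = 9.5941e-10 vs Keq = 2.338 ⇒ Q<K, forward
Step 1:
                   M          E          X          L
  init         1.924    0.01424      2.738    0.01528
  Δ          -0.3965      1.189     0.3965      0.793
  eq           1.528      1.204      3.134     0.8083
  solve Keq expr → x = 0.3965; check Q = 2.338
Then remove 0.4207 M of E.
Step 2:
                   M          E          X          L
  init         1.528      0.783      3.134     0.8083
  Δ         -0.08344     0.2503    0.08344     0.1669
  eq           1.444      1.033      3.218     0.9751
  solve Keq expr → x = 0.08344; check Q = 2.338
Then remove 0.3355 M of E.
Step 3:
                   M          E          X          L
  init         1.444     0.6978      3.218     0.9751
  Δ         -0.07338     0.2201    0.07338     0.1468
  eq           1.371      0.918      3.291      1.122
  solve Keq expr → x = 0.07338; check Q = 2.338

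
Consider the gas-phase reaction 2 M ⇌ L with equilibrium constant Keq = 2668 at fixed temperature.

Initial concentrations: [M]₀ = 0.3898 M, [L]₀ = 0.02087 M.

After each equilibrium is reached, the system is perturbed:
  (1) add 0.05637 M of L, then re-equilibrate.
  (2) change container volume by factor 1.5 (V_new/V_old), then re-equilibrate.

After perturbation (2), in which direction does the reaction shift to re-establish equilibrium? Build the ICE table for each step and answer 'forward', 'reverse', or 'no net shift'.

Direction: reverse

Q₀ = 0.1374 vs Keq = 2668 ⇒ Q<K, forward
Step 1:
                   M          L
  init        0.3898    0.02087
  Δ          -0.3809     0.1905
  eq          0.0089     0.2113
  solve Keq expr → x = 0.1905; check Q = 2668
Then add 0.05637 M of L.
Step 2:
                   M          L
  init        0.0089     0.2677
  Δ         0.001107 -5.5328e-04
  eq         0.01001     0.2671
  solve Keq expr → x = -5.5328e-04; check Q = 2668
Then change container volume by factor 1.5 (V_new/V_old).
Step 3:
                   M          L
  init      0.006671     0.1781
  Δ         0.001482 -7.4111e-04
  eq        0.008153     0.1774
  solve Keq expr → x = -7.4111e-04; check Q = 2668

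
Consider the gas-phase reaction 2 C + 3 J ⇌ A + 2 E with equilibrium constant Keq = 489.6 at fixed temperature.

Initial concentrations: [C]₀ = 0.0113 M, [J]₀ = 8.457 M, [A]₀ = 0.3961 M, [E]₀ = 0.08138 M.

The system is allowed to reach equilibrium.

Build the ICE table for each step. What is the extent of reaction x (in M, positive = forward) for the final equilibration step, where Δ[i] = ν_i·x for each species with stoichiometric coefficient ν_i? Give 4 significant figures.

x = 0.005596 M

Q₀ = 0.03397 vs Keq = 489.6 ⇒ Q<K, forward
Step 1:
                  C         J         A         E
  I          0.0113     8.457    0.3961   0.08138
  C        -0.01119  -0.01679  0.005596   0.01119
  E       1.0814e-04      8.44    0.4017   0.09257
  solve Keq expr → x = 0.005596; check Q = 489.6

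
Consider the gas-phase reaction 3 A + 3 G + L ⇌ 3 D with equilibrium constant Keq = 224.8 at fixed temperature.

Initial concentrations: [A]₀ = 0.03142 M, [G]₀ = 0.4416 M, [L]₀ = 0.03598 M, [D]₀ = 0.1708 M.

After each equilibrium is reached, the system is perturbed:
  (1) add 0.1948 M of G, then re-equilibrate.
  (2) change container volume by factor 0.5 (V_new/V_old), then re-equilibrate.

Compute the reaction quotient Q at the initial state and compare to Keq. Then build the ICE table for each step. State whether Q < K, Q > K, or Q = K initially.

Q₀ = 5.1844e+04 vs Keq = 224.8 ⇒ Q>K, reverse
Step 1:
                   A          G          L          D
  Initial    0.03142     0.4416    0.03598     0.1708
  Change     0.06159    0.06159    0.02053   -0.06159
  Equil      0.09301     0.5032    0.05651     0.1092
  solve Keq expr → x = -0.02053; check Q = 224.8
Then add 0.1948 M of G.
Step 2:
                   A          G          L          D
  Initial    0.09301      0.698    0.05651     0.1092
  Change    -0.01377   -0.01377  -0.004591    0.01377
  Equil      0.07924     0.6842    0.05192      0.123
  solve Keq expr → x = 0.004591; check Q = 224.8
Then change container volume by factor 0.5 (V_new/V_old).
Step 3:
                   A          G          L          D
  Initial     0.1585      1.368     0.1038      0.246
  Change    -0.06718   -0.06718   -0.02239    0.06718
  Equil       0.0913      1.301    0.08145     0.3131
  solve Keq expr → x = 0.02239; check Q = 224.8

Q₀ = 5.1844e+04; Q > K (proceeds reverse)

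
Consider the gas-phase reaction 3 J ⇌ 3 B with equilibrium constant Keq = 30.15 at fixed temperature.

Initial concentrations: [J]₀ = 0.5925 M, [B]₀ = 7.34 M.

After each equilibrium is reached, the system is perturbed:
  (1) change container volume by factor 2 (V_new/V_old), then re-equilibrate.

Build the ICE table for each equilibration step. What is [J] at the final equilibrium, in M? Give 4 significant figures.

Q₀ = 1901 vs Keq = 30.15 ⇒ Q>K, reverse
Step 1:
                    J           B
  I            0.5925        7.34
  C             1.336      -1.336
  E             1.929       6.004
  solve Keq expr → x = -0.4455; check Q = 30.15
Then change container volume by factor 2 (V_new/V_old).
Step 2:
                    J           B
  I            0.9645       3.002
  C                 0           0
  E            0.9645       3.002
  solve Keq expr → x = 0; check Q = 30.15

[J]_eq = 0.9645 M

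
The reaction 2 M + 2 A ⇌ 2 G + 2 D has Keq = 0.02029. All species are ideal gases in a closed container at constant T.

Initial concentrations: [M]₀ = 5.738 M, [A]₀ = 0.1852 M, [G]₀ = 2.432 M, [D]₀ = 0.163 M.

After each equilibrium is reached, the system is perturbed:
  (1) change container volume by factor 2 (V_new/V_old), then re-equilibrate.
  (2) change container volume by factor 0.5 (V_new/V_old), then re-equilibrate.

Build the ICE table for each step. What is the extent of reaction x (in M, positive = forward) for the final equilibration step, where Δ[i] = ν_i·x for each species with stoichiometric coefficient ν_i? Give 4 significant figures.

x = 0 M

Q₀ = 0.1392 vs Keq = 0.02029 ⇒ Q>K, reverse
Step 1:
                    M           A           G           D
  Initial       5.738      0.1852       2.432       0.163
  Change      0.07257     0.07257    -0.07257    -0.07257
  Equil         5.811      0.2578       2.359     0.09043
  solve Keq expr → x = -0.03629; check Q = 0.02029
Then change container volume by factor 2 (V_new/V_old).
Step 2:
                    M           A           G           D
  Initial       2.905      0.1289        1.18     0.04521
  Change            0           0           0           0
  Equil         2.905      0.1289        1.18     0.04521
  solve Keq expr → x = 0; check Q = 0.02029
Then change container volume by factor 0.5 (V_new/V_old).
Step 3:
                    M           A           G           D
  Initial       5.811      0.2578       2.359     0.09043
  Change            0           0           0           0
  Equil         5.811      0.2578       2.359     0.09043
  solve Keq expr → x = 0; check Q = 0.02029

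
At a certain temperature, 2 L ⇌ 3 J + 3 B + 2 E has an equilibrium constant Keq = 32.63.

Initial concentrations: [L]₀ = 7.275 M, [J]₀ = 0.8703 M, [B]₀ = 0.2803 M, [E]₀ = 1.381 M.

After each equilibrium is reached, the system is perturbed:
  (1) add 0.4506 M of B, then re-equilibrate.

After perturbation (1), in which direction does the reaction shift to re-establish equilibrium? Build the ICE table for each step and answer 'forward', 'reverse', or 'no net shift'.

Direction: reverse

Q₀ = 5.2312e-04 vs Keq = 32.63 ⇒ Q<K, forward
Step 1:
                   L          J          B          E
  Initial      7.275     0.8703     0.2803      1.381
  Change      -1.211      1.816      1.816      1.211
  Equil        6.064      2.686      2.096      2.592
  solve Keq expr → x = 0.6054; check Q = 32.63
Then add 0.4506 M of B.
Step 2:
                   L          J          B          E
  Initial      6.064      2.686      2.547      2.592
  Change      0.1246    -0.1869    -0.1869    -0.1246
  Equil        6.189        2.5       2.36      2.467
  solve Keq expr → x = -0.06229; check Q = 32.63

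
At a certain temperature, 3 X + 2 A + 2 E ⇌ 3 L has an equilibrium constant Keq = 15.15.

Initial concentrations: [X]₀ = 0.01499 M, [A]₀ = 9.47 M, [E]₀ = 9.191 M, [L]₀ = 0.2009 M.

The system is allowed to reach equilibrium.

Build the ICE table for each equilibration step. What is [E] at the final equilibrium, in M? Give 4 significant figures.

[E]_eq = 9.184 M

Q₀ = 0.3178 vs Keq = 15.15 ⇒ Q<K, forward
Step 1:
                   X          A          E          L
  Initial    0.01499       9.47      9.191     0.2009
  Change    -0.01063  -0.007089  -0.007089    0.01063
  Equil     0.004357      9.463      9.184     0.2115
  solve Keq expr → x = 0.003544; check Q = 15.15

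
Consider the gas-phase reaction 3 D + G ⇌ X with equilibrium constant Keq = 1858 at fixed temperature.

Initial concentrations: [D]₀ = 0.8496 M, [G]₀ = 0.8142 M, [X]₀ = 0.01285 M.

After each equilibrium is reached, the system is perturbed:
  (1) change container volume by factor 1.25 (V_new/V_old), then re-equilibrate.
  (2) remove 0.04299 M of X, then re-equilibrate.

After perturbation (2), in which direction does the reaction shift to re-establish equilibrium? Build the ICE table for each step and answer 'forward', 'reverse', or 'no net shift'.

Q₀ = 0.02574 vs Keq = 1858 ⇒ Q<K, forward
Step 1:
                  D         G         X
  init       0.8496    0.8142   0.01285
  Δ         -0.7852   -0.2617    0.2617
  eq        0.06443    0.5525    0.2746
  solve Keq expr → x = 0.2617; check Q = 1858
Then change container volume by factor 1.25 (V_new/V_old).
Step 2:
                  D         G         X
  init      0.05155     0.442    0.2197
  Δ         0.01229  0.004096 -0.004096
  eq        0.06383    0.4461    0.2156
  solve Keq expr → x = -0.004096; check Q = 1858
Then remove 0.04299 M of X.
Step 3:
                  D         G         X
  init      0.06383    0.4461    0.1726
  Δ       -0.004332 -0.001444  0.001444
  eq         0.0595    0.4446     0.174
  solve Keq expr → x = 0.001444; check Q = 1858

Direction: forward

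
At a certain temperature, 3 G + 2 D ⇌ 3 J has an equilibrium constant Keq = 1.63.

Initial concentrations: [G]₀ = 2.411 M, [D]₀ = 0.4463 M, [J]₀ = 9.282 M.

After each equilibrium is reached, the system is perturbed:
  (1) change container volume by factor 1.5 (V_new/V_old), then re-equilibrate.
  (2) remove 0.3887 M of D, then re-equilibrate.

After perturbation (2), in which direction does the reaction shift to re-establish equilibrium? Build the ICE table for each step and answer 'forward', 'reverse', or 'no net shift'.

Q₀ = 286.5 vs Keq = 1.63 ⇒ Q>K, reverse
Step 1:
                  G         D         J
  Initial     2.411    0.4463     9.282
  Change      1.926     1.284    -1.926
  Equil       4.337      1.73     7.356
  solve Keq expr → x = -0.642; check Q = 1.63
Then change container volume by factor 1.5 (V_new/V_old).
Step 2:
                  G         D         J
  Initial     2.891     1.153     4.904
  Change     0.3022    0.2014   -0.3022
  Equil       3.193     1.355     4.602
  solve Keq expr → x = -0.1007; check Q = 1.63
Then remove 0.3887 M of D.
Step 3:
                  G         D         J
  Initial     3.193    0.9662     4.602
  Change      0.237     0.158    -0.237
  Equil        3.43     1.124     4.365
  solve Keq expr → x = -0.07899; check Q = 1.63

Direction: reverse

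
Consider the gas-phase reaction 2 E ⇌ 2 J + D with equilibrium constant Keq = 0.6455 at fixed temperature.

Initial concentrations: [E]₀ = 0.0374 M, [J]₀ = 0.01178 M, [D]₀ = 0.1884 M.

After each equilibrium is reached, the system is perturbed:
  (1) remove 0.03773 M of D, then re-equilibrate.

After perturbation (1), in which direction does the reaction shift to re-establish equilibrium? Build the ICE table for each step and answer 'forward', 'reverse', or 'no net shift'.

Q₀ = 0.01869 vs Keq = 0.6455 ⇒ Q<K, forward
Step 1:
                    E           J           D
  I            0.0374     0.01178      0.1884
  C          -0.01986     0.01986    0.009931
  E           0.01754     0.03164      0.1983
  solve Keq expr → x = 0.009931; check Q = 0.6455
Then remove 0.03773 M of D.
Step 2:
                    E           J           D
  I           0.01754     0.03164      0.1606
  C         -0.001152    0.001152  5.7609e-04
  E           0.01639     0.03279      0.1612
  solve Keq expr → x = 5.7609e-04; check Q = 0.6455

Direction: forward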